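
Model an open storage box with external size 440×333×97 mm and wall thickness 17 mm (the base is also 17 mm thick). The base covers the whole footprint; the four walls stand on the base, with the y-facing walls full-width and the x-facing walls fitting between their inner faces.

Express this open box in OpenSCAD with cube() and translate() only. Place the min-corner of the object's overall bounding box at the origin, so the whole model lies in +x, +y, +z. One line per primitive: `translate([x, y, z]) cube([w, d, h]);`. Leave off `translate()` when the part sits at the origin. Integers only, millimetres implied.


cube([440, 333, 17]);
translate([0, 0, 17]) cube([440, 17, 80]);
translate([0, 316, 17]) cube([440, 17, 80]);
translate([0, 17, 17]) cube([17, 299, 80]);
translate([423, 17, 17]) cube([17, 299, 80]);


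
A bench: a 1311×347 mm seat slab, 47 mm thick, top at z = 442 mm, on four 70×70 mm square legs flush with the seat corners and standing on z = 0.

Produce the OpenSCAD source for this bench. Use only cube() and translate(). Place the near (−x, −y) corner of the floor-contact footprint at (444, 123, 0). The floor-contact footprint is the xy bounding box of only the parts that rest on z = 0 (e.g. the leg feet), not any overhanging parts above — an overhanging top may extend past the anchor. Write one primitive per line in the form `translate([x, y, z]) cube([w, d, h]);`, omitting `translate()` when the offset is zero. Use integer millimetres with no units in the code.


// leg_h = 442 − 47 = 395
translate([444, 123, 395]) cube([1311, 347, 47]);
translate([444, 123, 0]) cube([70, 70, 395]);
translate([444, 400, 0]) cube([70, 70, 395]);
translate([1685, 123, 0]) cube([70, 70, 395]);
translate([1685, 400, 0]) cube([70, 70, 395]);


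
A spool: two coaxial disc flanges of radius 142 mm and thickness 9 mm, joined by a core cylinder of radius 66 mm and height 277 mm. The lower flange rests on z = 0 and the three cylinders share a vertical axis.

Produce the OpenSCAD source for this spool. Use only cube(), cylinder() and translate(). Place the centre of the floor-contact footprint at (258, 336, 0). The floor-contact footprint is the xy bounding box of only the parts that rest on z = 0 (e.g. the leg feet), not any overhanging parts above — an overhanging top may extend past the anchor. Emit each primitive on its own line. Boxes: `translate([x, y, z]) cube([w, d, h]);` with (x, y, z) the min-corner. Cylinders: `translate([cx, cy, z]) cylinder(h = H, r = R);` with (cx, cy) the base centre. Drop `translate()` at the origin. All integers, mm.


translate([258, 336, 0]) cylinder(h = 9, r = 142);
translate([258, 336, 9]) cylinder(h = 277, r = 66);
translate([258, 336, 286]) cylinder(h = 9, r = 142);


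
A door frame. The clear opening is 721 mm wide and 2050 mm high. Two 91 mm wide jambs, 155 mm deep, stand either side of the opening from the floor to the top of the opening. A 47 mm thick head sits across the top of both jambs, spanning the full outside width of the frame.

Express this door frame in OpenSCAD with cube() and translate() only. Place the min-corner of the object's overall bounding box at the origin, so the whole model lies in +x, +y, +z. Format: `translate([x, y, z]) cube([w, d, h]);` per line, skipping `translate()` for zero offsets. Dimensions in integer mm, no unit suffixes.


cube([91, 155, 2050]);
translate([812, 0, 0]) cube([91, 155, 2050]);
translate([0, 0, 2050]) cube([903, 155, 47]);


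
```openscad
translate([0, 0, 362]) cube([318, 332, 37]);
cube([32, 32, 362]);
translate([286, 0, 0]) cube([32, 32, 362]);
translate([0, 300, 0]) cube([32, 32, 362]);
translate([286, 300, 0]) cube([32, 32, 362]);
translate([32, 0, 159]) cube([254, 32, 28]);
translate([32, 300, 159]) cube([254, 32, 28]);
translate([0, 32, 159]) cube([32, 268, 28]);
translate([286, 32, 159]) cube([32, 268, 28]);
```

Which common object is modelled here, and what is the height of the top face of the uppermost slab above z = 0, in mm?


A stool. The seat height is 399 mm.

A 318×332×37 slab at z = 362 on four corner posts — a stool. The seat top is 362 + 37 = 399 mm.


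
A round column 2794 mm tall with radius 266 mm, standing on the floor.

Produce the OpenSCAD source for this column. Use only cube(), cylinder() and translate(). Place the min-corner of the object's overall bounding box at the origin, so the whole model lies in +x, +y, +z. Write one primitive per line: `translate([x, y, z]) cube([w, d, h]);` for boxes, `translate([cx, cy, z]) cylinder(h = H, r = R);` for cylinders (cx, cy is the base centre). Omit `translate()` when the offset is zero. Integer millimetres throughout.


translate([266, 266, 0]) cylinder(h = 2794, r = 266);


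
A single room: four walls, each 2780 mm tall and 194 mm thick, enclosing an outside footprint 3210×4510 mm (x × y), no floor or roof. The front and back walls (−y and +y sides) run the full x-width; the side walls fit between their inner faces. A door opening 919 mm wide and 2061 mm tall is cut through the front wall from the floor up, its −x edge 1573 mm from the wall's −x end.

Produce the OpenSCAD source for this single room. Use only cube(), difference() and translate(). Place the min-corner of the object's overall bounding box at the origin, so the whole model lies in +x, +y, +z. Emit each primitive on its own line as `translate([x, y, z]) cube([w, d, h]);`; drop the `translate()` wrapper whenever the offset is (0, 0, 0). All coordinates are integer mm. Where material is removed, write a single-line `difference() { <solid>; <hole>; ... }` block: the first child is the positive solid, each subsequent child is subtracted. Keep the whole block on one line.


difference() { cube([3210, 194, 2780]); translate([1573, 0, 0]) cube([919, 194, 2061]); }
translate([0, 4316, 0]) cube([3210, 194, 2780]);
translate([0, 194, 0]) cube([194, 4122, 2780]);
translate([3016, 194, 0]) cube([194, 4122, 2780]);


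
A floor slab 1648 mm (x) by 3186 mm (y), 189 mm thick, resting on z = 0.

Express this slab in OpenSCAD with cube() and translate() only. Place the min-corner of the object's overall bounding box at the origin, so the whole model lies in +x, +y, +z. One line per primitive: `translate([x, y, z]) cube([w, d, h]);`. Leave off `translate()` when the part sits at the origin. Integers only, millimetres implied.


cube([1648, 3186, 189]);


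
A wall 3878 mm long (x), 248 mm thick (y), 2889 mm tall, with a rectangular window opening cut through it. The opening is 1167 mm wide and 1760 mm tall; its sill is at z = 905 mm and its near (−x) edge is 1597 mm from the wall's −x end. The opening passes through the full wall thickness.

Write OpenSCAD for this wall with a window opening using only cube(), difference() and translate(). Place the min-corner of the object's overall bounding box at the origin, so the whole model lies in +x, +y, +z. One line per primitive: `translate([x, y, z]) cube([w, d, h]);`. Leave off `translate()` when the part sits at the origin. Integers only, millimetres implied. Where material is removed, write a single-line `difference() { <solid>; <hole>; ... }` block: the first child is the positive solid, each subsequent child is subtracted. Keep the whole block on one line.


difference() { cube([3878, 248, 2889]); translate([1597, 0, 905]) cube([1167, 248, 1760]); }


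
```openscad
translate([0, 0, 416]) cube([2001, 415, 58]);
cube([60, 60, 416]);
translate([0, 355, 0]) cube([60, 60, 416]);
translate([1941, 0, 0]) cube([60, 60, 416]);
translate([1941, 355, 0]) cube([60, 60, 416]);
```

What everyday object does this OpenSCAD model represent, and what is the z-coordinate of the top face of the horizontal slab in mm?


A bench. The seat-top height is 474 mm.

A long slab on four corner posts — a bench. The slab sits at z = 416 with thickness 58, so the top is 416 + 58 = 474 mm.


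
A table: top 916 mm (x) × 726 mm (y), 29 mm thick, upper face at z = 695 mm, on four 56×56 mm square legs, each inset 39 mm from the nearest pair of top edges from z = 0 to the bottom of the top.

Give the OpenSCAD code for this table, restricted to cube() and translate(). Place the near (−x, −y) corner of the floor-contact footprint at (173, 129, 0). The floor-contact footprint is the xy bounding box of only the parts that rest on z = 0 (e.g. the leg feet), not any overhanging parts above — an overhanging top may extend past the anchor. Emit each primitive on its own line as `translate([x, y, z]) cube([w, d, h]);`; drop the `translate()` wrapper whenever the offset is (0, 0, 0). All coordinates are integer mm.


translate([134, 90, 666]) cube([916, 726, 29]);
translate([173, 129, 0]) cube([56, 56, 666]);
translate([955, 129, 0]) cube([56, 56, 666]);
translate([173, 721, 0]) cube([56, 56, 666]);
translate([955, 721, 0]) cube([56, 56, 666]);


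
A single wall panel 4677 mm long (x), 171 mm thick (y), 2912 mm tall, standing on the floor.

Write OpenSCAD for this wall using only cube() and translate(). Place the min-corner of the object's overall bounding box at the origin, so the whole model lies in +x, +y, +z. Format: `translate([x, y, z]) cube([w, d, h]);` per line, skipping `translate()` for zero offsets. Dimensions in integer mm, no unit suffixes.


cube([4677, 171, 2912]);


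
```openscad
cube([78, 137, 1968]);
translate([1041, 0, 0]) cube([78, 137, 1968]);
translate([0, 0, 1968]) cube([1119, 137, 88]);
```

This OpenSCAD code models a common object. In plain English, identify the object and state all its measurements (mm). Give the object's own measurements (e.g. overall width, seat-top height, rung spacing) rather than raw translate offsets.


A door frame. The clear opening is 963 mm wide and 1968 mm high. Two 78 mm wide jambs, 137 mm deep, stand either side of the opening from the floor to the top of the opening. A 88 mm thick head sits across the top of both jambs, spanning the full outside width of the frame.


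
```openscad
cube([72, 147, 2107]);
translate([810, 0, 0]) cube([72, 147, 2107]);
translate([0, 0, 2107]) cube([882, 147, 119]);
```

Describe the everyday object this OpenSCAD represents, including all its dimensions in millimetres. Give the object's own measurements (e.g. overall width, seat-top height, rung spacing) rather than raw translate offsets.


A door frame. The clear opening is 738 mm wide and 2107 mm high. Two 72 mm wide jambs, 147 mm deep, stand either side of the opening from the floor to the top of the opening. A 119 mm thick head sits across the top of both jambs, spanning the full outside width of the frame.


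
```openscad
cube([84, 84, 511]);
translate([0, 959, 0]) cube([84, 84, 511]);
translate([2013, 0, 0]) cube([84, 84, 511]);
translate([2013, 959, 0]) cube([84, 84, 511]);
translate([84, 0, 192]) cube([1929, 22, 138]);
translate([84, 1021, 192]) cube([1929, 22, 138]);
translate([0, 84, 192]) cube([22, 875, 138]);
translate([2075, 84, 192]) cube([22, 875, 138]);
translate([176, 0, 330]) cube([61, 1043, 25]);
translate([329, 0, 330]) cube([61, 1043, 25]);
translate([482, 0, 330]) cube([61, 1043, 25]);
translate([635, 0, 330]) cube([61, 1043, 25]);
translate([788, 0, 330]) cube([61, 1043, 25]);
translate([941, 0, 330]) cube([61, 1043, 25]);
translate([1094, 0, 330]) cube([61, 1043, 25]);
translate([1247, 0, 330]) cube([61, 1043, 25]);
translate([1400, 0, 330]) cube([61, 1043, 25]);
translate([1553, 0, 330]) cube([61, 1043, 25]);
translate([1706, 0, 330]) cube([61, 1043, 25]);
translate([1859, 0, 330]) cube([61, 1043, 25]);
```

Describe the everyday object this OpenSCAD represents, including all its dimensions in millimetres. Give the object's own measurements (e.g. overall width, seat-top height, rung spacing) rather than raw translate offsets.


A bed frame 2097 mm long (x) by 1043 mm wide (y). Four 84×84 mm corner posts, 511 mm tall, at the corners of the footprint. Four rails of 22 mm thickness and 138 mm height run between adjacent posts with their undersides at z = 192 mm, their outer faces flush with the outside of the frame (the two x-running rails run between the posts' inner faces; the two y-running rails run between the posts' inner faces). 12 slats, each 61 mm wide (x) and 25 mm thick, lie across the top of the two x-running rails, running the full 1043 mm width of the frame in y; along x they sit between the end posts with a 92 mm gap after the −x posts and between neighbouring slats, leaving 93 mm before the +x posts.


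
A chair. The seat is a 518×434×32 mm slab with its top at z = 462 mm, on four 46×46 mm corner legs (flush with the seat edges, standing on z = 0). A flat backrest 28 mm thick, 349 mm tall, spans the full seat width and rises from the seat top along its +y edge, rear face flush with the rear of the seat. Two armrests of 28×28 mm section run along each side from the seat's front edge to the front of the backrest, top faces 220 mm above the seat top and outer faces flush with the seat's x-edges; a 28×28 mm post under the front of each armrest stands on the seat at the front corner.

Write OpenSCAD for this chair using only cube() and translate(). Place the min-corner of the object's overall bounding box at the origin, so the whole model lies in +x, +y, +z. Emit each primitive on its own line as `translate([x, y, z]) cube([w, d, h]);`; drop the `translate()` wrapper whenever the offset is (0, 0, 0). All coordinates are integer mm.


// leg_h = 462 - 32 = 430
// arm post h = 220 - 28 = 192
translate([0, 0, 430]) cube([518, 434, 32]);
cube([46, 46, 430]);
translate([472, 0, 0]) cube([46, 46, 430]);
translate([0, 388, 0]) cube([46, 46, 430]);
translate([472, 388, 0]) cube([46, 46, 430]);
translate([0, 406, 462]) cube([518, 28, 349]);
translate([0, 0, 654]) cube([28, 406, 28]);
translate([490, 0, 654]) cube([28, 406, 28]);
translate([0, 0, 462]) cube([28, 28, 192]);
translate([490, 0, 462]) cube([28, 28, 192]);


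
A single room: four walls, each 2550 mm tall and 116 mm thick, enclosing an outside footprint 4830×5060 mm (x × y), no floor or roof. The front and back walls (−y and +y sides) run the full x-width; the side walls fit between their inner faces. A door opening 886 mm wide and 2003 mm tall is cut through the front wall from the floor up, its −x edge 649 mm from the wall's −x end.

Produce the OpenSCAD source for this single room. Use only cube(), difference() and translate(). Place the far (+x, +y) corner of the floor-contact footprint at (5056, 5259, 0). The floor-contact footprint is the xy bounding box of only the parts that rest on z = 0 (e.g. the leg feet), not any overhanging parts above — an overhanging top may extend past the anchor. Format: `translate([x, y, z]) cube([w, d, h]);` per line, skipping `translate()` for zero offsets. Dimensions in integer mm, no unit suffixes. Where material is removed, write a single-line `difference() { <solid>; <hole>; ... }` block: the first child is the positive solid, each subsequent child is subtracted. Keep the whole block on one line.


difference() { translate([226, 199, 0]) cube([4830, 116, 2550]); translate([875, 199, 0]) cube([886, 116, 2003]); }
translate([226, 5143, 0]) cube([4830, 116, 2550]);
translate([226, 315, 0]) cube([116, 4828, 2550]);
translate([4940, 315, 0]) cube([116, 4828, 2550]);


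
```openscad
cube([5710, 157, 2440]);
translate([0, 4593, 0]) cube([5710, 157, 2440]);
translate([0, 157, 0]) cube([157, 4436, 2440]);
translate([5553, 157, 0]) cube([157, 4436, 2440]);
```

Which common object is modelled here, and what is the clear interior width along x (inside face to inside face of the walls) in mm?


A house (or room) frame. The interior width is 5396 mm.

Four 2440 mm walls enclosing a rectangle with no floor or roof — a room or house frame. Outside width is 5710 mm and wall thickness is 157 mm, so the interior width is 5710 − 2 × 157 = 5396 mm.


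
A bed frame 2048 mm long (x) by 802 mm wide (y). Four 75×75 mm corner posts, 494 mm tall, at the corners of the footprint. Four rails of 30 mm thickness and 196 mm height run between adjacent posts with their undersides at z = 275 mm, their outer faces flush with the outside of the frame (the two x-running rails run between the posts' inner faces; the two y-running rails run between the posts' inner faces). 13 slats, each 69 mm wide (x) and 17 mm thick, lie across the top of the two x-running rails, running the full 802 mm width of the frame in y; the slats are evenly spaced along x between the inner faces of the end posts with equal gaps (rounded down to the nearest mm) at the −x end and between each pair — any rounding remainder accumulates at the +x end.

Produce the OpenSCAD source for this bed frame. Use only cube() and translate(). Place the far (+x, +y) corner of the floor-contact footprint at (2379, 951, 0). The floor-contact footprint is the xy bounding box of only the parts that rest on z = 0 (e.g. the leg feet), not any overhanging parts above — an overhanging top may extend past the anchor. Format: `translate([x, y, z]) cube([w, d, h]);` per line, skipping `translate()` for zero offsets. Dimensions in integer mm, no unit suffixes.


translate([331, 149, 0]) cube([75, 75, 494]);
translate([331, 876, 0]) cube([75, 75, 494]);
translate([2304, 149, 0]) cube([75, 75, 494]);
translate([2304, 876, 0]) cube([75, 75, 494]);
translate([406, 149, 275]) cube([1898, 30, 196]);
translate([406, 921, 275]) cube([1898, 30, 196]);
translate([331, 224, 275]) cube([30, 652, 196]);
translate([2349, 224, 275]) cube([30, 652, 196]);
translate([477, 149, 471]) cube([69, 802, 17]);
translate([617, 149, 471]) cube([69, 802, 17]);
translate([757, 149, 471]) cube([69, 802, 17]);
translate([897, 149, 471]) cube([69, 802, 17]);
translate([1037, 149, 471]) cube([69, 802, 17]);
translate([1177, 149, 471]) cube([69, 802, 17]);
translate([1317, 149, 471]) cube([69, 802, 17]);
translate([1457, 149, 471]) cube([69, 802, 17]);
translate([1597, 149, 471]) cube([69, 802, 17]);
translate([1737, 149, 471]) cube([69, 802, 17]);
translate([1877, 149, 471]) cube([69, 802, 17]);
translate([2017, 149, 471]) cube([69, 802, 17]);
translate([2157, 149, 471]) cube([69, 802, 17]);


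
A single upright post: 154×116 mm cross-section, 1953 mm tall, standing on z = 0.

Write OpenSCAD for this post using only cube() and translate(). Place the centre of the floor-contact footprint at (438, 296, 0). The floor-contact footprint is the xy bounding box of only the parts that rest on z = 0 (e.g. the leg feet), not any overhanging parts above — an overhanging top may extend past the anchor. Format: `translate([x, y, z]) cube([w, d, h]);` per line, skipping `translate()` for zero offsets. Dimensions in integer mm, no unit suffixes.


translate([361, 238, 0]) cube([154, 116, 1953]);


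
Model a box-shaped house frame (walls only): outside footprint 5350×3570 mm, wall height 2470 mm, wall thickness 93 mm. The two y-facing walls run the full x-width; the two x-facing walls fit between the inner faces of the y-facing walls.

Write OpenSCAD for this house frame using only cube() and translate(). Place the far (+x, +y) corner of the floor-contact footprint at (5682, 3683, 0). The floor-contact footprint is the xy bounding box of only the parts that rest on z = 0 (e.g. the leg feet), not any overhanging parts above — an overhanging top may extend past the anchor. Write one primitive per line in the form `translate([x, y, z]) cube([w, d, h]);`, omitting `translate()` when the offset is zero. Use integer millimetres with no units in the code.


translate([332, 113, 0]) cube([5350, 93, 2470]);
translate([332, 3590, 0]) cube([5350, 93, 2470]);
translate([332, 206, 0]) cube([93, 3384, 2470]);
translate([5589, 206, 0]) cube([93, 3384, 2470]);


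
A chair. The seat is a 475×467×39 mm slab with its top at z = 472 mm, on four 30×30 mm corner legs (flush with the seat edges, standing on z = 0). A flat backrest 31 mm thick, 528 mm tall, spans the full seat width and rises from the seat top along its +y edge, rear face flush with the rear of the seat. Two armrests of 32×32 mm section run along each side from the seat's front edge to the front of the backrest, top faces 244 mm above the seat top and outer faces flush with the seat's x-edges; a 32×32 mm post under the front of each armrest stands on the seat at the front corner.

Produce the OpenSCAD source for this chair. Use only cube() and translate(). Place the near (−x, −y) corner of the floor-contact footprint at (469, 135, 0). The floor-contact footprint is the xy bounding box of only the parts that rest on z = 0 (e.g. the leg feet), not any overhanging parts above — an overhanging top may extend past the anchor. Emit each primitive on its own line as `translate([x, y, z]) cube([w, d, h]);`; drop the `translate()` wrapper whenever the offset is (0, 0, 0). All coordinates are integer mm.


translate([469, 135, 433]) cube([475, 467, 39]);
translate([469, 135, 0]) cube([30, 30, 433]);
translate([914, 135, 0]) cube([30, 30, 433]);
translate([469, 572, 0]) cube([30, 30, 433]);
translate([914, 572, 0]) cube([30, 30, 433]);
translate([469, 571, 472]) cube([475, 31, 528]);
translate([469, 135, 684]) cube([32, 436, 32]);
translate([912, 135, 684]) cube([32, 436, 32]);
translate([469, 135, 472]) cube([32, 32, 212]);
translate([912, 135, 472]) cube([32, 32, 212]);


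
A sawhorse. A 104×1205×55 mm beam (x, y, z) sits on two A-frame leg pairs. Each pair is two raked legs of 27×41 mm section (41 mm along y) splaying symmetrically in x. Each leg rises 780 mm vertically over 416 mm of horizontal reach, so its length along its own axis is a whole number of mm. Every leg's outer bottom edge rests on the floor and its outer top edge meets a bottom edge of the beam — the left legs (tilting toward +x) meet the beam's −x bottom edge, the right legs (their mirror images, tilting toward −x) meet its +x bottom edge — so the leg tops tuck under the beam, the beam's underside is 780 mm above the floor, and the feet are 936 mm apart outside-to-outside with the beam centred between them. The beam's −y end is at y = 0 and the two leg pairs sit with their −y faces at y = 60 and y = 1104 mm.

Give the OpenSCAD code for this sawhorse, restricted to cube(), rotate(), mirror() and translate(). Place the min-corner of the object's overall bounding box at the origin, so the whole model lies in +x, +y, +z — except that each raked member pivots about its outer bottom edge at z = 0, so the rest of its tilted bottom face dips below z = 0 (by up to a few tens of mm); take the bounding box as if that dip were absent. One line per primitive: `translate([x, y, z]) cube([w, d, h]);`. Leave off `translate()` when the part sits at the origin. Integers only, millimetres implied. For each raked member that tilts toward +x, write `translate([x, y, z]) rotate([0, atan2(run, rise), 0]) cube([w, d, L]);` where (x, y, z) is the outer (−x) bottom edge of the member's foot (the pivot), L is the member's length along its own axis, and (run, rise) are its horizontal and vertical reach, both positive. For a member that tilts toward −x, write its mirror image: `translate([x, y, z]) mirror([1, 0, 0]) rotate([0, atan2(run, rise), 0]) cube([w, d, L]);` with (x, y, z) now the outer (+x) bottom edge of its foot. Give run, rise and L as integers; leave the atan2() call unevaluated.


// leg length = √(416² + 780²) = 884
// right-leg outer foot x = 2·416 + 104 = 936
// beam min-corner = (416, 0, 780)
translate([416, 0, 780]) cube([104, 1205, 55]);
translate([0, 60, 0]) rotate([0, atan2(416, 780), 0]) cube([27, 41, 884]);
translate([936, 60, 0]) mirror([1, 0, 0]) rotate([0, atan2(416, 780), 0]) cube([27, 41, 884]);
translate([0, 1104, 0]) rotate([0, atan2(416, 780), 0]) cube([27, 41, 884]);
translate([936, 1104, 0]) mirror([1, 0, 0]) rotate([0, atan2(416, 780), 0]) cube([27, 41, 884]);


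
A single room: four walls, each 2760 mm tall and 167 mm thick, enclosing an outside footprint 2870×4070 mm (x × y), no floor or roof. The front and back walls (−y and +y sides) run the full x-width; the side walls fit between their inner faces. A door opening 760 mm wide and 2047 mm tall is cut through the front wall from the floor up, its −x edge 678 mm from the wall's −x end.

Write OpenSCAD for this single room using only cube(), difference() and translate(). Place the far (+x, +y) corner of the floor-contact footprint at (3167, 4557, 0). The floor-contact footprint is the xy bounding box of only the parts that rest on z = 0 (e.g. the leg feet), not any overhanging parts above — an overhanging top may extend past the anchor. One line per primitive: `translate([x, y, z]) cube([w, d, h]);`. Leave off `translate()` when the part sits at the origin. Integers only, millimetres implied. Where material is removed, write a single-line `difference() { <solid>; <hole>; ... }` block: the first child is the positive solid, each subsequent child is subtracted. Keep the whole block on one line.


difference() { translate([297, 487, 0]) cube([2870, 167, 2760]); translate([975, 487, 0]) cube([760, 167, 2047]); }
translate([297, 4390, 0]) cube([2870, 167, 2760]);
translate([297, 654, 0]) cube([167, 3736, 2760]);
translate([3000, 654, 0]) cube([167, 3736, 2760]);


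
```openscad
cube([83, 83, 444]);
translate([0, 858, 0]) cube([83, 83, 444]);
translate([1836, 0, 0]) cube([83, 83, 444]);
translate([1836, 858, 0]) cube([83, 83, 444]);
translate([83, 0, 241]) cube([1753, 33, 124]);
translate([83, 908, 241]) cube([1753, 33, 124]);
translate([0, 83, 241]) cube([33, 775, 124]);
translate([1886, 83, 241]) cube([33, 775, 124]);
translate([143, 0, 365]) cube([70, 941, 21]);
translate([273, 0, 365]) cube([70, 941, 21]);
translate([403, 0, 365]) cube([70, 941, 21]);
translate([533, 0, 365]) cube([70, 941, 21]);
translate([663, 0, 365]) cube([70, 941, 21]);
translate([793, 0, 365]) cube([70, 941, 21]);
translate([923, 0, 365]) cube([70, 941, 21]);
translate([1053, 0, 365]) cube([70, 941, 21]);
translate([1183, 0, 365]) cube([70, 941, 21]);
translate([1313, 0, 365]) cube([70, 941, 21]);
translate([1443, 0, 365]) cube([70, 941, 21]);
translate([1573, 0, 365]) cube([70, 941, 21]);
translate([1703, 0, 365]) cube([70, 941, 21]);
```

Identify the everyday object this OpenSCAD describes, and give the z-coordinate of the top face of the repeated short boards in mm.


A bed frame. The slat-top height is 386 mm.

Four posts, four rails, and a row of slats — a bed frame. Slats sit on the rails at z = 241 + 124 = 365; with slat thickness 21, the top is 386 mm.


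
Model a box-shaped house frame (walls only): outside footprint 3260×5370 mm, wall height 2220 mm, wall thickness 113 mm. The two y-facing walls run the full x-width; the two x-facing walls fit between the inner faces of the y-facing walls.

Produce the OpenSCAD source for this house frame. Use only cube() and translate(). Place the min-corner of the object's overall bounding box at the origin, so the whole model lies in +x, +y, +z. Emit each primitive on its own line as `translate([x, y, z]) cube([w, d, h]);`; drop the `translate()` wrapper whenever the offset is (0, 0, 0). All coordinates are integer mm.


cube([3260, 113, 2220]);
translate([0, 5257, 0]) cube([3260, 113, 2220]);
translate([0, 113, 0]) cube([113, 5144, 2220]);
translate([3147, 113, 0]) cube([113, 5144, 2220]);


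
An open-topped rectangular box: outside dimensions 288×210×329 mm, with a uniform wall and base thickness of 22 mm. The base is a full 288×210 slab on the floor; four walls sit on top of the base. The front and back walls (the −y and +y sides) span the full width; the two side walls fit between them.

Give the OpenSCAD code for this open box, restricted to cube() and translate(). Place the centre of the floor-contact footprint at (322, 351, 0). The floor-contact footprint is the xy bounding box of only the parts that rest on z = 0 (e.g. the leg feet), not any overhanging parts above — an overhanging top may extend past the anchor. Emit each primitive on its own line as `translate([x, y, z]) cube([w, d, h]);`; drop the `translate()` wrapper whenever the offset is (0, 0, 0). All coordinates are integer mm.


translate([178, 246, 0]) cube([288, 210, 22]);
translate([178, 246, 22]) cube([288, 22, 307]);
translate([178, 434, 22]) cube([288, 22, 307]);
translate([178, 268, 22]) cube([22, 166, 307]);
translate([444, 268, 22]) cube([22, 166, 307]);


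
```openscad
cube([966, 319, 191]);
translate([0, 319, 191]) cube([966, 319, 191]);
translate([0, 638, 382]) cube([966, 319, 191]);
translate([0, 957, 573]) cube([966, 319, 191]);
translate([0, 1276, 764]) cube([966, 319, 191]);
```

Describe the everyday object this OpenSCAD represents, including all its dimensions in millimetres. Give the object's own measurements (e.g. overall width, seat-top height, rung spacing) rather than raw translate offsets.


A straight staircase of 5 solid steps. Each step is 966 mm wide (x), 319 mm deep (y, the going) and 191 mm tall (the rise). The first step rests on the floor; each subsequent step sits one going further in +y and one rise higher in +z, directly behind and above the previous step with no overlap.


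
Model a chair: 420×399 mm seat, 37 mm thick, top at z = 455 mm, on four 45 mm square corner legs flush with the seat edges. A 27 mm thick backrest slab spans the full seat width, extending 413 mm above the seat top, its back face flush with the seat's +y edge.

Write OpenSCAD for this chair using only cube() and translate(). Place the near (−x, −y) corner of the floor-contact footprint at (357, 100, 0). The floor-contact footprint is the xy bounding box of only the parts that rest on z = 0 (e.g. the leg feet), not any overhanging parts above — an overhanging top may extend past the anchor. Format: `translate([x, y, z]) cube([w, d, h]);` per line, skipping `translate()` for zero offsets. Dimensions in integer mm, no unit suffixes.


translate([357, 100, 418]) cube([420, 399, 37]);
translate([357, 100, 0]) cube([45, 45, 418]);
translate([732, 100, 0]) cube([45, 45, 418]);
translate([357, 454, 0]) cube([45, 45, 418]);
translate([732, 454, 0]) cube([45, 45, 418]);
translate([357, 472, 455]) cube([420, 27, 413]);


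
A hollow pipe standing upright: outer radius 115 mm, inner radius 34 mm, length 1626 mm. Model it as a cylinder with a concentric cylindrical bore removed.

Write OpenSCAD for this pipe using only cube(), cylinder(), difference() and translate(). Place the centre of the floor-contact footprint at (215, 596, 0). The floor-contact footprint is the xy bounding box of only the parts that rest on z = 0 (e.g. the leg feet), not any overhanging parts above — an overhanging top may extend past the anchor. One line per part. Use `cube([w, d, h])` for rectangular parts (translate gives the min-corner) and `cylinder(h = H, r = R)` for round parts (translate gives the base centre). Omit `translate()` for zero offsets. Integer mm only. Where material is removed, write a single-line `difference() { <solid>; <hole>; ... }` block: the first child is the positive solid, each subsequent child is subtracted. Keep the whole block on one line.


difference() { translate([215, 596, 0]) cylinder(h = 1626, r = 115); translate([215, 596, 0]) cylinder(h = 1626, r = 34); }


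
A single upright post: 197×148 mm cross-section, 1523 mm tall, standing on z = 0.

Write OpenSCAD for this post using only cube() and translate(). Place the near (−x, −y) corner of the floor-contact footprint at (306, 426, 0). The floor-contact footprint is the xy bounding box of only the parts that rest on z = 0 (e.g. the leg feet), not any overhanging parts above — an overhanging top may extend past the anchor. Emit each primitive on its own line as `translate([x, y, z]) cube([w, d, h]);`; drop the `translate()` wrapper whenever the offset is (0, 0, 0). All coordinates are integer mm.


translate([306, 426, 0]) cube([197, 148, 1523]);


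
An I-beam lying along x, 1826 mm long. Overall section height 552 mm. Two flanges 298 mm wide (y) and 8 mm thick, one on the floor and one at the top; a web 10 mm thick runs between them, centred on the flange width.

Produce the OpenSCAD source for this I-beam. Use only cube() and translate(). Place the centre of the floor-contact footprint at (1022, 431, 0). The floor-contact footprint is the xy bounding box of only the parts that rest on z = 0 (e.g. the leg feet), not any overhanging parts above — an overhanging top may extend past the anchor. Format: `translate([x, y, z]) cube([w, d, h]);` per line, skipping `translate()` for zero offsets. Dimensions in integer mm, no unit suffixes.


translate([109, 282, 0]) cube([1826, 298, 8]);
translate([109, 426, 8]) cube([1826, 10, 536]);
translate([109, 282, 544]) cube([1826, 298, 8]);


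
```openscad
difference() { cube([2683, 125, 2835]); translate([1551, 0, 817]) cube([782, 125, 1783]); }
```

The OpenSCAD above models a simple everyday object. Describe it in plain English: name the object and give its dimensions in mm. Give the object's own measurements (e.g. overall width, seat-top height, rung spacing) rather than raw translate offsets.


A wall 2683 mm long (x), 125 mm thick (y), 2835 mm tall, with a rectangular window opening cut through it. The opening is 782 mm wide and 1783 mm tall; its sill is at z = 817 mm and its near (−x) edge is 1551 mm from the wall's −x end. The opening passes through the full wall thickness.


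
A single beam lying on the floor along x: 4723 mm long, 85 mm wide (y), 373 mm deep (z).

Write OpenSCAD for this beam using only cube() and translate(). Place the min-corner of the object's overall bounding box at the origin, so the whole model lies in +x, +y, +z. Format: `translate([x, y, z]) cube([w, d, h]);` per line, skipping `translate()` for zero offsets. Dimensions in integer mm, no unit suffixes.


cube([4723, 85, 373]);


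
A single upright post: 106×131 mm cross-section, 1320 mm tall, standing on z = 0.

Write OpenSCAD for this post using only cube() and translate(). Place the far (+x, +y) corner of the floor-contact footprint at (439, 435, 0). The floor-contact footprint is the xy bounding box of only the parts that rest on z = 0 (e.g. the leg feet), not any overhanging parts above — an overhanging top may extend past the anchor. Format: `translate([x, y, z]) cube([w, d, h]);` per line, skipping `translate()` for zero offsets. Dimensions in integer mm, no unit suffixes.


translate([333, 304, 0]) cube([106, 131, 1320]);


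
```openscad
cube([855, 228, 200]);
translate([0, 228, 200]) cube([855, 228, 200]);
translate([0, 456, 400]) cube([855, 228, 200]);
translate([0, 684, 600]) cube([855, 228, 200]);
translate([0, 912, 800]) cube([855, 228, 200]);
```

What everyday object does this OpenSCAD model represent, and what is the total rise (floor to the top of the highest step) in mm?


A staircase. The total rise is 1000 mm.

5 identical blocks, each offset up and back from the previous — a staircase. Each step is 200 mm tall and there are 5 of them, so the total rise is 5 × 200 = 1000 mm.


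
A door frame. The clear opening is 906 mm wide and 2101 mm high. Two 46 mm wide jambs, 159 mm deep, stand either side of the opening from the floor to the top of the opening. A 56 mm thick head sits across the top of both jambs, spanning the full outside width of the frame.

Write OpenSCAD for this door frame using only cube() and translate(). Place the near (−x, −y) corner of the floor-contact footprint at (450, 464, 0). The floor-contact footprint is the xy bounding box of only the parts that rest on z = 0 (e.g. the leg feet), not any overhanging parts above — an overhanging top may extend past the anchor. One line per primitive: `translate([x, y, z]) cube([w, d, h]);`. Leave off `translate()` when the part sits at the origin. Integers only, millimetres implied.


translate([450, 464, 0]) cube([46, 159, 2101]);
translate([1402, 464, 0]) cube([46, 159, 2101]);
translate([450, 464, 2101]) cube([998, 159, 56]);


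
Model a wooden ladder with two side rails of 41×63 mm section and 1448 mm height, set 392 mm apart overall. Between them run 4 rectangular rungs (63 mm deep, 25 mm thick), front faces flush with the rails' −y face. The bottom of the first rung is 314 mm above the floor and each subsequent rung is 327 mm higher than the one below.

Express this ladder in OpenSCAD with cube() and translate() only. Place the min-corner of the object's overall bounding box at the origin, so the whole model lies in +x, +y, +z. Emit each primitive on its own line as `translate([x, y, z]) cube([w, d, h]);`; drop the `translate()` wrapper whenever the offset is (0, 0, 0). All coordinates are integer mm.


cube([41, 63, 1448]);
translate([351, 0, 0]) cube([41, 63, 1448]);
translate([41, 0, 314]) cube([310, 63, 25]);
translate([41, 0, 641]) cube([310, 63, 25]);
translate([41, 0, 968]) cube([310, 63, 25]);
translate([41, 0, 1295]) cube([310, 63, 25]);


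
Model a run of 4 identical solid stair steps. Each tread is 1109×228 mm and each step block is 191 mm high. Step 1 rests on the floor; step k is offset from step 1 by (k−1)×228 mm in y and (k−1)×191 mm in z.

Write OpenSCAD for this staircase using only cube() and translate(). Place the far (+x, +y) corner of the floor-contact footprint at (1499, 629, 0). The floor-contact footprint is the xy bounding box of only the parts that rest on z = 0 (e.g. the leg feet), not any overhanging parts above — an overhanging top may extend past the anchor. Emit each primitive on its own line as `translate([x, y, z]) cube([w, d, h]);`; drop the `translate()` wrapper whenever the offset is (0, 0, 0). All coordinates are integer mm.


translate([390, 401, 0]) cube([1109, 228, 191]);
translate([390, 629, 191]) cube([1109, 228, 191]);
translate([390, 857, 382]) cube([1109, 228, 191]);
translate([390, 1085, 573]) cube([1109, 228, 191]);


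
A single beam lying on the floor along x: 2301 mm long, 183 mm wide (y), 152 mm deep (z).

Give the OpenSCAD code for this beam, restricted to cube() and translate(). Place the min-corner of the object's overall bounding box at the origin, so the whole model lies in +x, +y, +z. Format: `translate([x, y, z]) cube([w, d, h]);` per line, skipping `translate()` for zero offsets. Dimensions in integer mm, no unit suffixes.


cube([2301, 183, 152]);


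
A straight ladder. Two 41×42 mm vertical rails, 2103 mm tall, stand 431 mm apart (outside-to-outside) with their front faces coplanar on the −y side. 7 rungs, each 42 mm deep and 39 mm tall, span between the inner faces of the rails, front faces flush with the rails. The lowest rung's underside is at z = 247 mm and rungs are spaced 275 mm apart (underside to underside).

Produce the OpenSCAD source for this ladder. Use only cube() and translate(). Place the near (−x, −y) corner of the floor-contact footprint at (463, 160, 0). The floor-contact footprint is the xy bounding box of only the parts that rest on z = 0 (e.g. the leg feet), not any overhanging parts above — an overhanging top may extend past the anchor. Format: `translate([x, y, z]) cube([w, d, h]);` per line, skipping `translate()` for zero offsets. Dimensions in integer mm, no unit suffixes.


translate([463, 160, 0]) cube([41, 42, 2103]);
translate([853, 160, 0]) cube([41, 42, 2103]);
translate([504, 160, 247]) cube([349, 42, 39]);
translate([504, 160, 522]) cube([349, 42, 39]);
translate([504, 160, 797]) cube([349, 42, 39]);
translate([504, 160, 1072]) cube([349, 42, 39]);
translate([504, 160, 1347]) cube([349, 42, 39]);
translate([504, 160, 1622]) cube([349, 42, 39]);
translate([504, 160, 1897]) cube([349, 42, 39]);


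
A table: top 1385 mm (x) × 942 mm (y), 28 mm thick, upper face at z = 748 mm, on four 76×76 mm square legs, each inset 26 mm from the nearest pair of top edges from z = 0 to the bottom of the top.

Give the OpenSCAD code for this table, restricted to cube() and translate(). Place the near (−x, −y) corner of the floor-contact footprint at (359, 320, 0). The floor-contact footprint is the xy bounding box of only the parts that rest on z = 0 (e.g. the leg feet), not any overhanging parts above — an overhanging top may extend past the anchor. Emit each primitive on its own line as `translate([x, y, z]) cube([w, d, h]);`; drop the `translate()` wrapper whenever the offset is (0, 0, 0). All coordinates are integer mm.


translate([333, 294, 720]) cube([1385, 942, 28]);
translate([359, 320, 0]) cube([76, 76, 720]);
translate([1616, 320, 0]) cube([76, 76, 720]);
translate([359, 1134, 0]) cube([76, 76, 720]);
translate([1616, 1134, 0]) cube([76, 76, 720]);
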